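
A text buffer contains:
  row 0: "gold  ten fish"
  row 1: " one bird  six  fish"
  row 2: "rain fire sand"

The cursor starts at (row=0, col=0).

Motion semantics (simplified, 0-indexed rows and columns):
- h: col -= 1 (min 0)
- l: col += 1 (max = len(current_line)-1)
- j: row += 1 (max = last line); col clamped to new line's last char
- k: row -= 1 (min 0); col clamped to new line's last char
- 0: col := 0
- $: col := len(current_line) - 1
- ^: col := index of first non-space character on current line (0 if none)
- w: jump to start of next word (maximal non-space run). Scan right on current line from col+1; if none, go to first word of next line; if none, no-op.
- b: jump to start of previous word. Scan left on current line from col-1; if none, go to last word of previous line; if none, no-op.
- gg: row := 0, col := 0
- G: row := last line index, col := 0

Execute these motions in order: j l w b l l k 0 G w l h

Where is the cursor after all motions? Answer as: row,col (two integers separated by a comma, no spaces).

After 1 (j): row=1 col=0 char='_'
After 2 (l): row=1 col=1 char='o'
After 3 (w): row=1 col=5 char='b'
After 4 (b): row=1 col=1 char='o'
After 5 (l): row=1 col=2 char='n'
After 6 (l): row=1 col=3 char='e'
After 7 (k): row=0 col=3 char='d'
After 8 (0): row=0 col=0 char='g'
After 9 (G): row=2 col=0 char='r'
After 10 (w): row=2 col=5 char='f'
After 11 (l): row=2 col=6 char='i'
After 12 (h): row=2 col=5 char='f'

Answer: 2,5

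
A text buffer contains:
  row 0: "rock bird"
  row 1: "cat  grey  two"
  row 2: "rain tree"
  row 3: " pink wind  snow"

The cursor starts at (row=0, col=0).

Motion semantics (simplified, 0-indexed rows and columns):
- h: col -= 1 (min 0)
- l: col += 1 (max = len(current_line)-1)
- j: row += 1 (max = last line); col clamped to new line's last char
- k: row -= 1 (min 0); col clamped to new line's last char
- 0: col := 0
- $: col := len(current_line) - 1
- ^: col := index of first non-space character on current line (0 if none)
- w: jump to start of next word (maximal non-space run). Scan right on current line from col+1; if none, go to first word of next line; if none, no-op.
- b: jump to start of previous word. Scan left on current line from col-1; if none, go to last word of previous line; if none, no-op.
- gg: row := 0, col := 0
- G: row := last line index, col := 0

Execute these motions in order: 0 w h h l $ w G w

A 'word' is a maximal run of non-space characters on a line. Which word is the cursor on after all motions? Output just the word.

Answer: pink

Derivation:
After 1 (0): row=0 col=0 char='r'
After 2 (w): row=0 col=5 char='b'
After 3 (h): row=0 col=4 char='_'
After 4 (h): row=0 col=3 char='k'
After 5 (l): row=0 col=4 char='_'
After 6 ($): row=0 col=8 char='d'
After 7 (w): row=1 col=0 char='c'
After 8 (G): row=3 col=0 char='_'
After 9 (w): row=3 col=1 char='p'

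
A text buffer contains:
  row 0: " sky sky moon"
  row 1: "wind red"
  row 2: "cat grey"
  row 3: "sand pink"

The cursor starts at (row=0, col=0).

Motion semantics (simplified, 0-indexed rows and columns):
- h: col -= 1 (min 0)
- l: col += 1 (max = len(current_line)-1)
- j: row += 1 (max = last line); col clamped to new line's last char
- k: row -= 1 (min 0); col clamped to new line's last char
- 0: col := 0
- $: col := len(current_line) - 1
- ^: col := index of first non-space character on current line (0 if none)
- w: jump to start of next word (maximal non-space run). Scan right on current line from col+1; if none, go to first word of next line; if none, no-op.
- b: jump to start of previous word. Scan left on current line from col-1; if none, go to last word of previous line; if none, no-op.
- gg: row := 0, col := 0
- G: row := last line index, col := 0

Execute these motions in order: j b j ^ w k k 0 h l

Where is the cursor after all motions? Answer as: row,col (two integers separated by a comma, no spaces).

Answer: 0,1

Derivation:
After 1 (j): row=1 col=0 char='w'
After 2 (b): row=0 col=9 char='m'
After 3 (j): row=1 col=7 char='d'
After 4 (^): row=1 col=0 char='w'
After 5 (w): row=1 col=5 char='r'
After 6 (k): row=0 col=5 char='s'
After 7 (k): row=0 col=5 char='s'
After 8 (0): row=0 col=0 char='_'
After 9 (h): row=0 col=0 char='_'
After 10 (l): row=0 col=1 char='s'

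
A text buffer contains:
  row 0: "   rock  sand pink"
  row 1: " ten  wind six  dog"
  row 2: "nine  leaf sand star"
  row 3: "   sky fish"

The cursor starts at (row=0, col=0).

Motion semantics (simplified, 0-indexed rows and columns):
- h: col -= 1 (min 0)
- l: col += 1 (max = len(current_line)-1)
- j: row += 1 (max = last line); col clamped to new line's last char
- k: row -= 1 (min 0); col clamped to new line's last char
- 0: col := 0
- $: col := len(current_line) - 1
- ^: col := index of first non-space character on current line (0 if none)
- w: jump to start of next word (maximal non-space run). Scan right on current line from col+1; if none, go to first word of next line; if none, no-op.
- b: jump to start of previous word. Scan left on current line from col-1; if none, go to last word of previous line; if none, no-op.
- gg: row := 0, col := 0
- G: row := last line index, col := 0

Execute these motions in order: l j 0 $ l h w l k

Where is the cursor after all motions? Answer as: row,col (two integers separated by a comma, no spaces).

Answer: 1,1

Derivation:
After 1 (l): row=0 col=1 char='_'
After 2 (j): row=1 col=1 char='t'
After 3 (0): row=1 col=0 char='_'
After 4 ($): row=1 col=18 char='g'
After 5 (l): row=1 col=18 char='g'
After 6 (h): row=1 col=17 char='o'
After 7 (w): row=2 col=0 char='n'
After 8 (l): row=2 col=1 char='i'
After 9 (k): row=1 col=1 char='t'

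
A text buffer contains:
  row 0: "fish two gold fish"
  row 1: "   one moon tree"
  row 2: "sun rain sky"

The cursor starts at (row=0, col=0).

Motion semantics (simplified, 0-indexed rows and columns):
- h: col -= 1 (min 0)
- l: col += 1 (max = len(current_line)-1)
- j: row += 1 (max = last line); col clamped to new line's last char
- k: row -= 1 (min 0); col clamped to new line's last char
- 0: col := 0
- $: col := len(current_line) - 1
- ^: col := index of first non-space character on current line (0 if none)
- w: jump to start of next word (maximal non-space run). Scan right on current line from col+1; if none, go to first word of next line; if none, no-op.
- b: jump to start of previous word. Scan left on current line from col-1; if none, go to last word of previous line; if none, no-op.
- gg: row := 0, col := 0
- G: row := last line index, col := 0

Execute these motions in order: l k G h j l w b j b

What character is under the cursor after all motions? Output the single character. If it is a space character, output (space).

Answer: t

Derivation:
After 1 (l): row=0 col=1 char='i'
After 2 (k): row=0 col=1 char='i'
After 3 (G): row=2 col=0 char='s'
After 4 (h): row=2 col=0 char='s'
After 5 (j): row=2 col=0 char='s'
After 6 (l): row=2 col=1 char='u'
After 7 (w): row=2 col=4 char='r'
After 8 (b): row=2 col=0 char='s'
After 9 (j): row=2 col=0 char='s'
After 10 (b): row=1 col=12 char='t'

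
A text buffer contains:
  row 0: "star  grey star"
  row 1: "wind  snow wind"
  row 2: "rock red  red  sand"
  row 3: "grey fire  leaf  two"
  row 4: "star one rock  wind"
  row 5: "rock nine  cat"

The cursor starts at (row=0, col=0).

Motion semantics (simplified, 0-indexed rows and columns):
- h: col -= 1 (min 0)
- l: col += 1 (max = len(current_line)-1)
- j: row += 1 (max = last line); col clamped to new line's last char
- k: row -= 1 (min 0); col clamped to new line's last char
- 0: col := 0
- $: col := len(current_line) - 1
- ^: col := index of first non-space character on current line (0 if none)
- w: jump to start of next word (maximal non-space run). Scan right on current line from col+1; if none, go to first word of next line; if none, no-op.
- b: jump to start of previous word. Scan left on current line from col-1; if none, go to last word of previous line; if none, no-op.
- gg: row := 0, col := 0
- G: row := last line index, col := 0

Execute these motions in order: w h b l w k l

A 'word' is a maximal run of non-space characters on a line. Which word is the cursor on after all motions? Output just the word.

Answer: grey

Derivation:
After 1 (w): row=0 col=6 char='g'
After 2 (h): row=0 col=5 char='_'
After 3 (b): row=0 col=0 char='s'
After 4 (l): row=0 col=1 char='t'
After 5 (w): row=0 col=6 char='g'
After 6 (k): row=0 col=6 char='g'
After 7 (l): row=0 col=7 char='r'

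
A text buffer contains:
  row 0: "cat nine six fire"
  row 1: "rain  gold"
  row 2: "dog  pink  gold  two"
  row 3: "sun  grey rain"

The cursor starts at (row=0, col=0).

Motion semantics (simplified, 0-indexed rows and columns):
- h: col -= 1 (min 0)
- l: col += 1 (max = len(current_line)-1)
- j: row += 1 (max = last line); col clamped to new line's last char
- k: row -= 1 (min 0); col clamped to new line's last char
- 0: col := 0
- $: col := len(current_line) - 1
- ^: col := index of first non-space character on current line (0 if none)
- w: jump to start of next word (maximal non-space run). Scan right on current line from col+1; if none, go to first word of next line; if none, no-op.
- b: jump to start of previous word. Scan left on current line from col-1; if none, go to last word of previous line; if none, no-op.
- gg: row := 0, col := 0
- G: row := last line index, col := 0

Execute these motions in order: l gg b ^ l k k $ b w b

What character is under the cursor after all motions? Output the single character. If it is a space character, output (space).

Answer: f

Derivation:
After 1 (l): row=0 col=1 char='a'
After 2 (gg): row=0 col=0 char='c'
After 3 (b): row=0 col=0 char='c'
After 4 (^): row=0 col=0 char='c'
After 5 (l): row=0 col=1 char='a'
After 6 (k): row=0 col=1 char='a'
After 7 (k): row=0 col=1 char='a'
After 8 ($): row=0 col=16 char='e'
After 9 (b): row=0 col=13 char='f'
After 10 (w): row=1 col=0 char='r'
After 11 (b): row=0 col=13 char='f'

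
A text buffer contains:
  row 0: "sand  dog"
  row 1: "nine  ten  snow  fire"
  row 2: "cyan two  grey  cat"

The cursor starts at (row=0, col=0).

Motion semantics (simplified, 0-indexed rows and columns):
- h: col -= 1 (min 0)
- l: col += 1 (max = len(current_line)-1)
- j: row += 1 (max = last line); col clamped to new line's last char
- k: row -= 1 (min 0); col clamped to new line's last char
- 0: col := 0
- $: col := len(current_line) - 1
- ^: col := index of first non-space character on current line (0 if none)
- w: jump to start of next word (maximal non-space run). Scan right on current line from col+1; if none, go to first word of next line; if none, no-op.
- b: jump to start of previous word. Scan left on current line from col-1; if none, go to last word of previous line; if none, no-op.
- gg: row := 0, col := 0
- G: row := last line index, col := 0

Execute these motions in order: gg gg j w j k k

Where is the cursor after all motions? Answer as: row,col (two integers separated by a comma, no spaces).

After 1 (gg): row=0 col=0 char='s'
After 2 (gg): row=0 col=0 char='s'
After 3 (j): row=1 col=0 char='n'
After 4 (w): row=1 col=6 char='t'
After 5 (j): row=2 col=6 char='w'
After 6 (k): row=1 col=6 char='t'
After 7 (k): row=0 col=6 char='d'

Answer: 0,6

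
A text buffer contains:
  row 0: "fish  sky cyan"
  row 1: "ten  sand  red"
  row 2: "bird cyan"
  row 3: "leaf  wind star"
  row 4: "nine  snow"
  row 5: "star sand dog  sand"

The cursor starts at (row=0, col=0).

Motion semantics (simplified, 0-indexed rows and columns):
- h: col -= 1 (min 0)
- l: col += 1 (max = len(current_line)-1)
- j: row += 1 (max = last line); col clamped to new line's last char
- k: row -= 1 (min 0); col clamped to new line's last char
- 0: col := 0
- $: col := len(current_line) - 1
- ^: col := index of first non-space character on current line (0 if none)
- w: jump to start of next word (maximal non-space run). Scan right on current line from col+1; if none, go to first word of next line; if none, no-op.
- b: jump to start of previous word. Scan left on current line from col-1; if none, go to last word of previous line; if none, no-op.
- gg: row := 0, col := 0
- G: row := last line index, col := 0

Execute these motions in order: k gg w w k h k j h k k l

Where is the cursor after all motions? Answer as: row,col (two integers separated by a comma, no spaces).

After 1 (k): row=0 col=0 char='f'
After 2 (gg): row=0 col=0 char='f'
After 3 (w): row=0 col=6 char='s'
After 4 (w): row=0 col=10 char='c'
After 5 (k): row=0 col=10 char='c'
After 6 (h): row=0 col=9 char='_'
After 7 (k): row=0 col=9 char='_'
After 8 (j): row=1 col=9 char='_'
After 9 (h): row=1 col=8 char='d'
After 10 (k): row=0 col=8 char='y'
After 11 (k): row=0 col=8 char='y'
After 12 (l): row=0 col=9 char='_'

Answer: 0,9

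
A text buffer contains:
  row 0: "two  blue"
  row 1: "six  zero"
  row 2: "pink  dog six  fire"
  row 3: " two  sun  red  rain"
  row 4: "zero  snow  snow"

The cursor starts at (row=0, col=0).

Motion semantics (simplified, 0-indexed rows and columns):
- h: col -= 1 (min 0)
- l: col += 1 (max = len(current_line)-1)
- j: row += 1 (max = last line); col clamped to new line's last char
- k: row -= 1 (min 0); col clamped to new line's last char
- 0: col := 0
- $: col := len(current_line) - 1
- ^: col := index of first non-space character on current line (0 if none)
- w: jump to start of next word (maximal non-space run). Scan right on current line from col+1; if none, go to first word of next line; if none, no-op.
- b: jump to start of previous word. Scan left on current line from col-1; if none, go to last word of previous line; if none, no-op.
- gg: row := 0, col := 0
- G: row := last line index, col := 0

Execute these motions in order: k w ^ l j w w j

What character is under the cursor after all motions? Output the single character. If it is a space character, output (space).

After 1 (k): row=0 col=0 char='t'
After 2 (w): row=0 col=5 char='b'
After 3 (^): row=0 col=0 char='t'
After 4 (l): row=0 col=1 char='w'
After 5 (j): row=1 col=1 char='i'
After 6 (w): row=1 col=5 char='z'
After 7 (w): row=2 col=0 char='p'
After 8 (j): row=3 col=0 char='_'

Answer: (space)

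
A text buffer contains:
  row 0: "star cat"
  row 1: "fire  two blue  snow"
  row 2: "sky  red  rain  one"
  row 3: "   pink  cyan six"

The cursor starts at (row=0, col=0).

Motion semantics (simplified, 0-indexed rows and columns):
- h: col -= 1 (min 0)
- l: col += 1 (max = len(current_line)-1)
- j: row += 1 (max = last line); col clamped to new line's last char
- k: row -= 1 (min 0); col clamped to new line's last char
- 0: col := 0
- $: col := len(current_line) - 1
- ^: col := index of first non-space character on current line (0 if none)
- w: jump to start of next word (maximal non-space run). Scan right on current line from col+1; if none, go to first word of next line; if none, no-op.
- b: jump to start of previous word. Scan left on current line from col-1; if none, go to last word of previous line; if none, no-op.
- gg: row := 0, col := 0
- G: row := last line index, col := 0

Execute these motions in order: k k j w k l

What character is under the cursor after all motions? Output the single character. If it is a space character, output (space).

After 1 (k): row=0 col=0 char='s'
After 2 (k): row=0 col=0 char='s'
After 3 (j): row=1 col=0 char='f'
After 4 (w): row=1 col=6 char='t'
After 5 (k): row=0 col=6 char='a'
After 6 (l): row=0 col=7 char='t'

Answer: t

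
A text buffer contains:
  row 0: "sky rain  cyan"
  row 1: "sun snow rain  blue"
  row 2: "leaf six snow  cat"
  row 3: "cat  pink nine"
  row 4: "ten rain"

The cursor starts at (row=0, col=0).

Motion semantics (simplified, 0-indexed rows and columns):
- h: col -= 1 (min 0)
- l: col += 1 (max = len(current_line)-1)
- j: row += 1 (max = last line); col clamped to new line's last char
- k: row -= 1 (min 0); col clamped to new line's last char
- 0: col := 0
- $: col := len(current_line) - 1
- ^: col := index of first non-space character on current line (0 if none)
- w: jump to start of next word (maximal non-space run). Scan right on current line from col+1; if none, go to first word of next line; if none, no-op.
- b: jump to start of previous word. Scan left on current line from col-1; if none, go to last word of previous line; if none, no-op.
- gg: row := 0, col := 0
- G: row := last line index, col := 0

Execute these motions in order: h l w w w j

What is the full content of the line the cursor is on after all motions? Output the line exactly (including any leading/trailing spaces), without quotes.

After 1 (h): row=0 col=0 char='s'
After 2 (l): row=0 col=1 char='k'
After 3 (w): row=0 col=4 char='r'
After 4 (w): row=0 col=10 char='c'
After 5 (w): row=1 col=0 char='s'
After 6 (j): row=2 col=0 char='l'

Answer: leaf six snow  cat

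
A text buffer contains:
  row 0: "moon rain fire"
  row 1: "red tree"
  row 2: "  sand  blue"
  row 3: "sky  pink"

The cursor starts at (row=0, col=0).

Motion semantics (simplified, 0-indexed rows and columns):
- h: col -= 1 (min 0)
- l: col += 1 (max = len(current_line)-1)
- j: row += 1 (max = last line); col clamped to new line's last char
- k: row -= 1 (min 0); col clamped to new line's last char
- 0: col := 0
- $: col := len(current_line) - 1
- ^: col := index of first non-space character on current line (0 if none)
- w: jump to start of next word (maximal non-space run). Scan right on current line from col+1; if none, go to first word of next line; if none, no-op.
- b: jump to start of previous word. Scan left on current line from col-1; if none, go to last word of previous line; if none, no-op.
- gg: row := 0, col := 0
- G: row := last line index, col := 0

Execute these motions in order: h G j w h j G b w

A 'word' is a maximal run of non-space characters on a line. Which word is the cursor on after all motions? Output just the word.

Answer: sky

Derivation:
After 1 (h): row=0 col=0 char='m'
After 2 (G): row=3 col=0 char='s'
After 3 (j): row=3 col=0 char='s'
After 4 (w): row=3 col=5 char='p'
After 5 (h): row=3 col=4 char='_'
After 6 (j): row=3 col=4 char='_'
After 7 (G): row=3 col=0 char='s'
After 8 (b): row=2 col=8 char='b'
After 9 (w): row=3 col=0 char='s'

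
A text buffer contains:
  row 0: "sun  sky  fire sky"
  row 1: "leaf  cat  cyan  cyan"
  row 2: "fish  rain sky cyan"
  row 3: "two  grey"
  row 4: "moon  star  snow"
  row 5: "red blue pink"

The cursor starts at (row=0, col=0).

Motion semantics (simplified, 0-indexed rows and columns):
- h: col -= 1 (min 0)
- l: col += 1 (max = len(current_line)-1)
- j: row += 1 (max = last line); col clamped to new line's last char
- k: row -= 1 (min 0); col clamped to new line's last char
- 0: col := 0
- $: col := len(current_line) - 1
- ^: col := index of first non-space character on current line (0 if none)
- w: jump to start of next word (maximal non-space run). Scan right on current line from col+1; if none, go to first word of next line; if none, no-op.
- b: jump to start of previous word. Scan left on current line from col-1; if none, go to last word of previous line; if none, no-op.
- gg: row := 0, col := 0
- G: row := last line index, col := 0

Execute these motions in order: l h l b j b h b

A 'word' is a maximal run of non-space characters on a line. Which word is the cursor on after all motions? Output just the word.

After 1 (l): row=0 col=1 char='u'
After 2 (h): row=0 col=0 char='s'
After 3 (l): row=0 col=1 char='u'
After 4 (b): row=0 col=0 char='s'
After 5 (j): row=1 col=0 char='l'
After 6 (b): row=0 col=15 char='s'
After 7 (h): row=0 col=14 char='_'
After 8 (b): row=0 col=10 char='f'

Answer: fire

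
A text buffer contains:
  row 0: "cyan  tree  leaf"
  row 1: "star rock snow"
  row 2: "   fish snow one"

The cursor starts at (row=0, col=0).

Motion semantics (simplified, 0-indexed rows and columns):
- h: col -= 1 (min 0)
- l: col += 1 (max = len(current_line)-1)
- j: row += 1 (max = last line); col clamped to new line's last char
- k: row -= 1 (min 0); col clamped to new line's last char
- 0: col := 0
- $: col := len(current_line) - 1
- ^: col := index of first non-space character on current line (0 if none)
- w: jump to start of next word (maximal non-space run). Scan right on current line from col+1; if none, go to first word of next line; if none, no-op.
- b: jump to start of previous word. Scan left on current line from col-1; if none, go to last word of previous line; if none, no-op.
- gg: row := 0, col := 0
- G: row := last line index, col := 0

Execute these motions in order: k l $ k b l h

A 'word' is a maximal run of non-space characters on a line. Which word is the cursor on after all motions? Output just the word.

Answer: leaf

Derivation:
After 1 (k): row=0 col=0 char='c'
After 2 (l): row=0 col=1 char='y'
After 3 ($): row=0 col=15 char='f'
After 4 (k): row=0 col=15 char='f'
After 5 (b): row=0 col=12 char='l'
After 6 (l): row=0 col=13 char='e'
After 7 (h): row=0 col=12 char='l'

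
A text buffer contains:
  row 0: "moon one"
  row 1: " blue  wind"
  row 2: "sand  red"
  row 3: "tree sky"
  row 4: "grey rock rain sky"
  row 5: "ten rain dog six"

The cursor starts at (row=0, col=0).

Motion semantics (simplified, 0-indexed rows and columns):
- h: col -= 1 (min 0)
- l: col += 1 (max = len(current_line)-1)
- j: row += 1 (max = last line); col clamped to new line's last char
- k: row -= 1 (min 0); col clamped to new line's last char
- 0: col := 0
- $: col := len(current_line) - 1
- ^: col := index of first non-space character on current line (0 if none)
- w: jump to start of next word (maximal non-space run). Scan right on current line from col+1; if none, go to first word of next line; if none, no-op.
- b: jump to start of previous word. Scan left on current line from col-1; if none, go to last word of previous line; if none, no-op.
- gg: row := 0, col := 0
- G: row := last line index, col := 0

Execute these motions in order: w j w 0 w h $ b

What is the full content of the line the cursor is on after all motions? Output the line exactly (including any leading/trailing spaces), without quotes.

Answer:  blue  wind

Derivation:
After 1 (w): row=0 col=5 char='o'
After 2 (j): row=1 col=5 char='_'
After 3 (w): row=1 col=7 char='w'
After 4 (0): row=1 col=0 char='_'
After 5 (w): row=1 col=1 char='b'
After 6 (h): row=1 col=0 char='_'
After 7 ($): row=1 col=10 char='d'
After 8 (b): row=1 col=7 char='w'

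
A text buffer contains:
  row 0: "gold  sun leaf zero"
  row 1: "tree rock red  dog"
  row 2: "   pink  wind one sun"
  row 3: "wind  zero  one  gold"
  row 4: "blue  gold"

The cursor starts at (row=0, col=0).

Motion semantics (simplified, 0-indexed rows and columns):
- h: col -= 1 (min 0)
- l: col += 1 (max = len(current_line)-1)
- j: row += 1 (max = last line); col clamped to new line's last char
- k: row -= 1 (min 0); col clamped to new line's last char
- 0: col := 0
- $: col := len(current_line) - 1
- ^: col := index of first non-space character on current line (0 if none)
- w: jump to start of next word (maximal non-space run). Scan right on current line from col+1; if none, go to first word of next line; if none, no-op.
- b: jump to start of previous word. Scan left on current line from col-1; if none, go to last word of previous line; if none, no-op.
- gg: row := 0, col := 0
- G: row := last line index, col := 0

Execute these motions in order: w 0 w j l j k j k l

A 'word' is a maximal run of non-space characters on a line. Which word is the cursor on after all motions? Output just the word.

Answer: rock

Derivation:
After 1 (w): row=0 col=6 char='s'
After 2 (0): row=0 col=0 char='g'
After 3 (w): row=0 col=6 char='s'
After 4 (j): row=1 col=6 char='o'
After 5 (l): row=1 col=7 char='c'
After 6 (j): row=2 col=7 char='_'
After 7 (k): row=1 col=7 char='c'
After 8 (j): row=2 col=7 char='_'
After 9 (k): row=1 col=7 char='c'
After 10 (l): row=1 col=8 char='k'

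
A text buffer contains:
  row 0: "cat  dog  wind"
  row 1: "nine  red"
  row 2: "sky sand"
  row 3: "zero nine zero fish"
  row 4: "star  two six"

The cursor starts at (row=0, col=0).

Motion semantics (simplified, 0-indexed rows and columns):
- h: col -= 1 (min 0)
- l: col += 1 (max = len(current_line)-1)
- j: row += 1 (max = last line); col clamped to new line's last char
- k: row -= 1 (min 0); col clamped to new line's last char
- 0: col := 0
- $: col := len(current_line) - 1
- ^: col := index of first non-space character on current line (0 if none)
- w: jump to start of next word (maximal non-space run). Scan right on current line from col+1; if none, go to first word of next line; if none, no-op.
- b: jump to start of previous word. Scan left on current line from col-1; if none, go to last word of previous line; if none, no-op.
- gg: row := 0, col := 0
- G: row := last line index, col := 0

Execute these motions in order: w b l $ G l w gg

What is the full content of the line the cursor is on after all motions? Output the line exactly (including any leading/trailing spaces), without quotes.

Answer: cat  dog  wind

Derivation:
After 1 (w): row=0 col=5 char='d'
After 2 (b): row=0 col=0 char='c'
After 3 (l): row=0 col=1 char='a'
After 4 ($): row=0 col=13 char='d'
After 5 (G): row=4 col=0 char='s'
After 6 (l): row=4 col=1 char='t'
After 7 (w): row=4 col=6 char='t'
After 8 (gg): row=0 col=0 char='c'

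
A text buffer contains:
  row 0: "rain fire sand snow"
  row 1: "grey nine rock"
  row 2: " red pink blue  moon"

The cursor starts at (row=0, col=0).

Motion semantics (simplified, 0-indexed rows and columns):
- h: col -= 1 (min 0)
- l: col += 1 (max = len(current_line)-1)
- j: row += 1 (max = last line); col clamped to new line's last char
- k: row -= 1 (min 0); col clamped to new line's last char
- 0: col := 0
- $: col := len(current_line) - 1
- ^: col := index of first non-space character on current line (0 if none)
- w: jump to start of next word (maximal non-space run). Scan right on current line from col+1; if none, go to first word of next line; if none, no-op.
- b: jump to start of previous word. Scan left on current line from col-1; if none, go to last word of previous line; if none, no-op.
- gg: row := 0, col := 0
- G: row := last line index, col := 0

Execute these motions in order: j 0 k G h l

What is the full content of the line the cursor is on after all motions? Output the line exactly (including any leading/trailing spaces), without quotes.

After 1 (j): row=1 col=0 char='g'
After 2 (0): row=1 col=0 char='g'
After 3 (k): row=0 col=0 char='r'
After 4 (G): row=2 col=0 char='_'
After 5 (h): row=2 col=0 char='_'
After 6 (l): row=2 col=1 char='r'

Answer:  red pink blue  moon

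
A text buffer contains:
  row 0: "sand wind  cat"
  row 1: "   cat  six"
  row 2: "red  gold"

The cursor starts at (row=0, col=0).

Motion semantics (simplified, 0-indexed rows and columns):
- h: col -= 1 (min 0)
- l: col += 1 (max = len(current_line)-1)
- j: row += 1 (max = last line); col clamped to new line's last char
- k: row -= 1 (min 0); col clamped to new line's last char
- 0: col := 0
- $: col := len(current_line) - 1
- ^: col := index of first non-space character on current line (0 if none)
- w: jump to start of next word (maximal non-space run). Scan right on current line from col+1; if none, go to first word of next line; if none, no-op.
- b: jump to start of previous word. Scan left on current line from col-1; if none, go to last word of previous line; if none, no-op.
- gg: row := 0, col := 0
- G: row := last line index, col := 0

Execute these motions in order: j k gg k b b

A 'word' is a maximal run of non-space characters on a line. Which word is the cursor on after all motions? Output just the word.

After 1 (j): row=1 col=0 char='_'
After 2 (k): row=0 col=0 char='s'
After 3 (gg): row=0 col=0 char='s'
After 4 (k): row=0 col=0 char='s'
After 5 (b): row=0 col=0 char='s'
After 6 (b): row=0 col=0 char='s'

Answer: sand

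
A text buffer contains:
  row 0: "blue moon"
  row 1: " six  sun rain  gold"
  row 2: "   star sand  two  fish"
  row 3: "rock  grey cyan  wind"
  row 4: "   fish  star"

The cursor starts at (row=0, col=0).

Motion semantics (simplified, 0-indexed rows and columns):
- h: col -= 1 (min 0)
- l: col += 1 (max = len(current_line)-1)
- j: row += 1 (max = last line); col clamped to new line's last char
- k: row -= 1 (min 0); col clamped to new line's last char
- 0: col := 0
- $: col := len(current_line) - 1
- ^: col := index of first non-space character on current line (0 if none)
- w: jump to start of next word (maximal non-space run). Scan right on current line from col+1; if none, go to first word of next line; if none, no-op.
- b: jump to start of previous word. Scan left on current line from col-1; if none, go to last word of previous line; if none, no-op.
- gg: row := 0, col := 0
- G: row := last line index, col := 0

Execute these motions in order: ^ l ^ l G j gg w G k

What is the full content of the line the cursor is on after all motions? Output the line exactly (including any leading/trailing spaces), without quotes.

Answer: rock  grey cyan  wind

Derivation:
After 1 (^): row=0 col=0 char='b'
After 2 (l): row=0 col=1 char='l'
After 3 (^): row=0 col=0 char='b'
After 4 (l): row=0 col=1 char='l'
After 5 (G): row=4 col=0 char='_'
After 6 (j): row=4 col=0 char='_'
After 7 (gg): row=0 col=0 char='b'
After 8 (w): row=0 col=5 char='m'
After 9 (G): row=4 col=0 char='_'
After 10 (k): row=3 col=0 char='r'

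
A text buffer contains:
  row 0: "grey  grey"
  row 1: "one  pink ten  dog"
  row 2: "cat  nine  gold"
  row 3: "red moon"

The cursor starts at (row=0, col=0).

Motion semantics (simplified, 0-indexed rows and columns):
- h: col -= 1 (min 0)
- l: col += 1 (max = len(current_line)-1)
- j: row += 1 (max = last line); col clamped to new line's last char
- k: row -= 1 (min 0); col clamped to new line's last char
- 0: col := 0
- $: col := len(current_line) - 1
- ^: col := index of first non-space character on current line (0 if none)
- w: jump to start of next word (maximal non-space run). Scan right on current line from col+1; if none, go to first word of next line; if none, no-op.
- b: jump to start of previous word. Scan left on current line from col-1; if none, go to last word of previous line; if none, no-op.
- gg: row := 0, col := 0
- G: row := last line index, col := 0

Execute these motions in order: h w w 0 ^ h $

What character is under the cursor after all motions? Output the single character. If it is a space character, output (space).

Answer: g

Derivation:
After 1 (h): row=0 col=0 char='g'
After 2 (w): row=0 col=6 char='g'
After 3 (w): row=1 col=0 char='o'
After 4 (0): row=1 col=0 char='o'
After 5 (^): row=1 col=0 char='o'
After 6 (h): row=1 col=0 char='o'
After 7 ($): row=1 col=17 char='g'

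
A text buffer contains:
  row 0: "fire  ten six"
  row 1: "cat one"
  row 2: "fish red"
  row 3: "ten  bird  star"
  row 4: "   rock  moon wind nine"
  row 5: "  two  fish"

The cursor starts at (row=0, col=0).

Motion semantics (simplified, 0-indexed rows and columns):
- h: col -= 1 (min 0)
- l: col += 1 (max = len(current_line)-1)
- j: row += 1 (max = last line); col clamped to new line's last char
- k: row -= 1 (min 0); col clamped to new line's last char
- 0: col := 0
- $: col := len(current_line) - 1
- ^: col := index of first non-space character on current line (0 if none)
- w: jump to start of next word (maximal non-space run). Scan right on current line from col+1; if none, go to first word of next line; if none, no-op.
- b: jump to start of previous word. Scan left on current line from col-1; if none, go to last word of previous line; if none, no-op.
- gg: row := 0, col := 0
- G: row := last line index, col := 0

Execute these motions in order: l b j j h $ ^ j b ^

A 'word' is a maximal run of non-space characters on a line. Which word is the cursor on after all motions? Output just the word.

After 1 (l): row=0 col=1 char='i'
After 2 (b): row=0 col=0 char='f'
After 3 (j): row=1 col=0 char='c'
After 4 (j): row=2 col=0 char='f'
After 5 (h): row=2 col=0 char='f'
After 6 ($): row=2 col=7 char='d'
After 7 (^): row=2 col=0 char='f'
After 8 (j): row=3 col=0 char='t'
After 9 (b): row=2 col=5 char='r'
After 10 (^): row=2 col=0 char='f'

Answer: fish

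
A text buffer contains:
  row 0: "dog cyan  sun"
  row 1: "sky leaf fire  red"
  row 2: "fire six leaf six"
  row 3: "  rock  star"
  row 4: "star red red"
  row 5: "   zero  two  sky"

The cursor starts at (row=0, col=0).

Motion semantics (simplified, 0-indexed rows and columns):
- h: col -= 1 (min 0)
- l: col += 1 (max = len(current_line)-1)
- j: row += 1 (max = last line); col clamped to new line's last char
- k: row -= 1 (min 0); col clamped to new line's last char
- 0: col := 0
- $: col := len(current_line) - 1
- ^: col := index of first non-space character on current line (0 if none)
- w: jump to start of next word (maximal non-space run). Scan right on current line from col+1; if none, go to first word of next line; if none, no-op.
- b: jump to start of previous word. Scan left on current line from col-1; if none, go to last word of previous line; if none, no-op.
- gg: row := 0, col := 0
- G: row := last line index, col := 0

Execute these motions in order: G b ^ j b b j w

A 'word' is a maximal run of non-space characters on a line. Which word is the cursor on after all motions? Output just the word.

Answer: two

Derivation:
After 1 (G): row=5 col=0 char='_'
After 2 (b): row=4 col=9 char='r'
After 3 (^): row=4 col=0 char='s'
After 4 (j): row=5 col=0 char='_'
After 5 (b): row=4 col=9 char='r'
After 6 (b): row=4 col=5 char='r'
After 7 (j): row=5 col=5 char='r'
After 8 (w): row=5 col=9 char='t'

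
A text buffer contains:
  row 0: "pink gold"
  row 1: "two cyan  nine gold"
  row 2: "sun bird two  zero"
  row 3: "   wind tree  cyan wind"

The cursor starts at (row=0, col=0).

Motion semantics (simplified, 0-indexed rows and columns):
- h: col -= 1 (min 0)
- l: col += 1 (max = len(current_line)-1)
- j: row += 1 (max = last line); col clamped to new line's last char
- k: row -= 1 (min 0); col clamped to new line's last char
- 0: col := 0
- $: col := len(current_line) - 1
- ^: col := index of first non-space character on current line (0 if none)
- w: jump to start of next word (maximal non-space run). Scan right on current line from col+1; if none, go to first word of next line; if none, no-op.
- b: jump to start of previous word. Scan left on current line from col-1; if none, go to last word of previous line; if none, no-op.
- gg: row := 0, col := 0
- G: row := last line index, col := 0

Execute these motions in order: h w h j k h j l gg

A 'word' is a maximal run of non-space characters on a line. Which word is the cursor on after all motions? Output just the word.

After 1 (h): row=0 col=0 char='p'
After 2 (w): row=0 col=5 char='g'
After 3 (h): row=0 col=4 char='_'
After 4 (j): row=1 col=4 char='c'
After 5 (k): row=0 col=4 char='_'
After 6 (h): row=0 col=3 char='k'
After 7 (j): row=1 col=3 char='_'
After 8 (l): row=1 col=4 char='c'
After 9 (gg): row=0 col=0 char='p'

Answer: pink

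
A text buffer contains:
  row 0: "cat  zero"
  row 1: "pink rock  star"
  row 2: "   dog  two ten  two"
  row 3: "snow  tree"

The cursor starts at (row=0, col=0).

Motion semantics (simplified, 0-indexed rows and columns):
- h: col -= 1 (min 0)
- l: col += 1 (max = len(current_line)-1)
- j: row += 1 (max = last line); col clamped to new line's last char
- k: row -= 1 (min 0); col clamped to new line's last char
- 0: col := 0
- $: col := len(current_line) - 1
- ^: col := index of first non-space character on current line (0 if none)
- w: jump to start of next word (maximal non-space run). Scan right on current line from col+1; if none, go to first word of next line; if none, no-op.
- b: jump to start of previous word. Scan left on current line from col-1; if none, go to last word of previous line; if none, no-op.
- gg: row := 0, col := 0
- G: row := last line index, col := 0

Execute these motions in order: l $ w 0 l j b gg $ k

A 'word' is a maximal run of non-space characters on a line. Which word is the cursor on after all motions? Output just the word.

After 1 (l): row=0 col=1 char='a'
After 2 ($): row=0 col=8 char='o'
After 3 (w): row=1 col=0 char='p'
After 4 (0): row=1 col=0 char='p'
After 5 (l): row=1 col=1 char='i'
After 6 (j): row=2 col=1 char='_'
After 7 (b): row=1 col=11 char='s'
After 8 (gg): row=0 col=0 char='c'
After 9 ($): row=0 col=8 char='o'
After 10 (k): row=0 col=8 char='o'

Answer: zero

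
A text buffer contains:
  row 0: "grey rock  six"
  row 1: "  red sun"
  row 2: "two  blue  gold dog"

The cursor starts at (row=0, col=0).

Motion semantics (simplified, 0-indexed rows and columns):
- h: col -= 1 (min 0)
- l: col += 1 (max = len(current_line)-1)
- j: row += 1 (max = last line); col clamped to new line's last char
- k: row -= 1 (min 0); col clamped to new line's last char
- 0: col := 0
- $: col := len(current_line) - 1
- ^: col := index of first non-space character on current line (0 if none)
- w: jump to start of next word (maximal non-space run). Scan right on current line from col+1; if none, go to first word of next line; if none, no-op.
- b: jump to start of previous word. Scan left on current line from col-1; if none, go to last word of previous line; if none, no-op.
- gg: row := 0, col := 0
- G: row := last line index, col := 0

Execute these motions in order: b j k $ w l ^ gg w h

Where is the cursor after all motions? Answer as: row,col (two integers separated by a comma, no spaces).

Answer: 0,4

Derivation:
After 1 (b): row=0 col=0 char='g'
After 2 (j): row=1 col=0 char='_'
After 3 (k): row=0 col=0 char='g'
After 4 ($): row=0 col=13 char='x'
After 5 (w): row=1 col=2 char='r'
After 6 (l): row=1 col=3 char='e'
After 7 (^): row=1 col=2 char='r'
After 8 (gg): row=0 col=0 char='g'
After 9 (w): row=0 col=5 char='r'
After 10 (h): row=0 col=4 char='_'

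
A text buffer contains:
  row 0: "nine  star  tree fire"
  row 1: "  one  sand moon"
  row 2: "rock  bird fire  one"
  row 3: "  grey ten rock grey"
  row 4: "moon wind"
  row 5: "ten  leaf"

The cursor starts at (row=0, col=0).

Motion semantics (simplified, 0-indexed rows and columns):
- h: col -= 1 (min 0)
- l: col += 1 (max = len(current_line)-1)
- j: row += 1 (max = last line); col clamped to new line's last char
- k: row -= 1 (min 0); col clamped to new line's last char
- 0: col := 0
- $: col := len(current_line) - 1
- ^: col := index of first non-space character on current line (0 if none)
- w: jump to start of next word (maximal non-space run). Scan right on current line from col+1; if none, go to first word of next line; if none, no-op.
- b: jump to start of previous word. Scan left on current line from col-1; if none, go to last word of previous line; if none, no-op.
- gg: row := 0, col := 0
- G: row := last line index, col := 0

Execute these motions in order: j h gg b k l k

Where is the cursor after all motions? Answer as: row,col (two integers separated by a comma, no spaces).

Answer: 0,1

Derivation:
After 1 (j): row=1 col=0 char='_'
After 2 (h): row=1 col=0 char='_'
After 3 (gg): row=0 col=0 char='n'
After 4 (b): row=0 col=0 char='n'
After 5 (k): row=0 col=0 char='n'
After 6 (l): row=0 col=1 char='i'
After 7 (k): row=0 col=1 char='i'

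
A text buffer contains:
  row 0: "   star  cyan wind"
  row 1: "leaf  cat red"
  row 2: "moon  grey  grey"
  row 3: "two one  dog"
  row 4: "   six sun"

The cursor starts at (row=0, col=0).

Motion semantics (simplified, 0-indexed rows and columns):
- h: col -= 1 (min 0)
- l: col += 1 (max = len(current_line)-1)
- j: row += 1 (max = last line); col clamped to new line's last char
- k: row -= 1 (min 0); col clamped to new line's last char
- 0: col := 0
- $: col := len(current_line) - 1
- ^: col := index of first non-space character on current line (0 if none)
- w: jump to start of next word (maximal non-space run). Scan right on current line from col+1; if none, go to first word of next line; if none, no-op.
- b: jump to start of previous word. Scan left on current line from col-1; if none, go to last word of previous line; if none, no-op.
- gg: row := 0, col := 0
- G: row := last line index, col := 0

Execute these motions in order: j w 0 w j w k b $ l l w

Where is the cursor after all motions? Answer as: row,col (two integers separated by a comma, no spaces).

Answer: 2,0

Derivation:
After 1 (j): row=1 col=0 char='l'
After 2 (w): row=1 col=6 char='c'
After 3 (0): row=1 col=0 char='l'
After 4 (w): row=1 col=6 char='c'
After 5 (j): row=2 col=6 char='g'
After 6 (w): row=2 col=12 char='g'
After 7 (k): row=1 col=12 char='d'
After 8 (b): row=1 col=10 char='r'
After 9 ($): row=1 col=12 char='d'
After 10 (l): row=1 col=12 char='d'
After 11 (l): row=1 col=12 char='d'
After 12 (w): row=2 col=0 char='m'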